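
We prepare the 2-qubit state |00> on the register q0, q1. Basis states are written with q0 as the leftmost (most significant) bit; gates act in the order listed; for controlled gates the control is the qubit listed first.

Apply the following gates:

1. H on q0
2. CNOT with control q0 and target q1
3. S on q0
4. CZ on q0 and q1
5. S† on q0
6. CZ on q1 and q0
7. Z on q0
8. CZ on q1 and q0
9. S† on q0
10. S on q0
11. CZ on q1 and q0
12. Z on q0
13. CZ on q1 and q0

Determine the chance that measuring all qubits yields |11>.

A full measurement returns |11> with probability 1/2. Key observation: gates 6-13 undo each other exactly, leaving only the rest of the circuit to track.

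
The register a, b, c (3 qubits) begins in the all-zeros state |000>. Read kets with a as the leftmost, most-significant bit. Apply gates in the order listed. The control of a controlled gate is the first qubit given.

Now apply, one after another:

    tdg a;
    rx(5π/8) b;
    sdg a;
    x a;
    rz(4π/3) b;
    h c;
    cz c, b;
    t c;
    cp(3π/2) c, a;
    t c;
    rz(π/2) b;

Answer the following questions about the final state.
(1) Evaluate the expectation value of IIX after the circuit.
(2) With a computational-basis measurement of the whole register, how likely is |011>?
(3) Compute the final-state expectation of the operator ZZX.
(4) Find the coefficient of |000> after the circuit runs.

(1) The expectation value of IIX is -sqrt(2 - sqrt(2))/2.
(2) Outcome |011> occurs with probability 0.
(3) In the final state, ZZX has expectation -1.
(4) |000> carries amplitude 0 in the final state.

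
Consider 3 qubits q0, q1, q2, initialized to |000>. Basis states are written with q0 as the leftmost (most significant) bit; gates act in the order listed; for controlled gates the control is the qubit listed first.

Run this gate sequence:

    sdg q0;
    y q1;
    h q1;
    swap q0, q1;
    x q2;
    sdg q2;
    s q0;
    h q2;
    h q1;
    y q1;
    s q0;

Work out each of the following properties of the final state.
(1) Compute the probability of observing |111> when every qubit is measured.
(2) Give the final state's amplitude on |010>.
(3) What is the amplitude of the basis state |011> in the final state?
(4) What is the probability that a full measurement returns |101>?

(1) A full measurement returns |111> with probability 1/8.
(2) The final state's coefficient on |010> equals sqrt(2)*I/4.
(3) |011> carries amplitude -sqrt(2)*I/4 in the final state.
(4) A full measurement returns |101> with probability 1/8.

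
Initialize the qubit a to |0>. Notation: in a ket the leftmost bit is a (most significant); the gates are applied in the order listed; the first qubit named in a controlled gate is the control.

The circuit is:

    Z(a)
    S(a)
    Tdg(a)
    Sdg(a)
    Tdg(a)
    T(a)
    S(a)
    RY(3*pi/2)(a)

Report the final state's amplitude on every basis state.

After the circuit, the state carries amplitude -sqrt(2)/2 on |0>, sqrt(2)/2 on |1>. Key observation: gates 4-7 undo each other exactly, leaving only the rest of the circuit to track.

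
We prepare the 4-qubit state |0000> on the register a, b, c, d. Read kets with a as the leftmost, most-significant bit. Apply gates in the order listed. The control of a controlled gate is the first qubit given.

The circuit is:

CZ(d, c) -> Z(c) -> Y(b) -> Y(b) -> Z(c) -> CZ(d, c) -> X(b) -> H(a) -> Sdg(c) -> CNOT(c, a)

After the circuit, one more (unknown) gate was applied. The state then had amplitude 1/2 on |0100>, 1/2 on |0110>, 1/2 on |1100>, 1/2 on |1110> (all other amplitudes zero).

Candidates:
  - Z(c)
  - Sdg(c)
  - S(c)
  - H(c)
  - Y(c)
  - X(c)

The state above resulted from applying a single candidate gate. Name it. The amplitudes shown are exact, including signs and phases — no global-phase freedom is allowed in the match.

The unique candidate consistent with the amplitudes is H(c). Key observation: steps 1-6 multiply out to the identity, so the circuit reduces to the remaining gates.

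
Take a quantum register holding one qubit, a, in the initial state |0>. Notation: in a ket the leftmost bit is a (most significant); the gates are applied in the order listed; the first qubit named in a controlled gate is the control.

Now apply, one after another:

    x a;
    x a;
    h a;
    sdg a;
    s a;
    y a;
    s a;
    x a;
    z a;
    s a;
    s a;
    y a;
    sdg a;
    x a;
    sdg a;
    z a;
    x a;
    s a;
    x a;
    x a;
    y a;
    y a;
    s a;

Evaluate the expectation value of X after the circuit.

The expectation value of X is 0.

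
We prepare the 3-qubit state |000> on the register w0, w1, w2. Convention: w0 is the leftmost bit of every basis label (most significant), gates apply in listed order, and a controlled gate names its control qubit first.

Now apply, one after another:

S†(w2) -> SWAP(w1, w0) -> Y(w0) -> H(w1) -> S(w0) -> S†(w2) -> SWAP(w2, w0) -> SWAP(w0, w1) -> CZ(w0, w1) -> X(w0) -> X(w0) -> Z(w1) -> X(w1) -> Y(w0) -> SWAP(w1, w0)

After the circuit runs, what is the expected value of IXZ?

In the final state, IXZ has expectation 1. Key observation: gates 10-11 undo each other exactly, leaving only the rest of the circuit to track.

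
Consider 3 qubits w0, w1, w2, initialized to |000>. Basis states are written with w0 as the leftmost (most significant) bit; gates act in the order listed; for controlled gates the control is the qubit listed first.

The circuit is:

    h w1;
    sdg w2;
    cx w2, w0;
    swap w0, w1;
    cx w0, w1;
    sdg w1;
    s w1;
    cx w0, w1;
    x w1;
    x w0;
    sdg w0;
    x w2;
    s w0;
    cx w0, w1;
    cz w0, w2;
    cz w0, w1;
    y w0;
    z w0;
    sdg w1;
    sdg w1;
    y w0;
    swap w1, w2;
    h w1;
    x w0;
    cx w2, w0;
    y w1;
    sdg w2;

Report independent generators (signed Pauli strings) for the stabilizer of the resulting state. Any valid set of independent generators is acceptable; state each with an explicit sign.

The final state is stabilized by the group generated by +IXI, +IIY, +ZII; other independent generating sets are equally valid. Key observation: steps 5-8 multiply out to the identity, so the circuit reduces to the remaining gates.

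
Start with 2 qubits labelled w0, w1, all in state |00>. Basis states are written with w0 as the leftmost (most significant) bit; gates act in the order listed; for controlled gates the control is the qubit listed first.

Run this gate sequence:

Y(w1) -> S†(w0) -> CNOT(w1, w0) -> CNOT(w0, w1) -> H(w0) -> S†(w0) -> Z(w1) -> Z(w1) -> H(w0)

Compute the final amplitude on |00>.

|00> carries amplitude -1/2 + I/2 in the final state.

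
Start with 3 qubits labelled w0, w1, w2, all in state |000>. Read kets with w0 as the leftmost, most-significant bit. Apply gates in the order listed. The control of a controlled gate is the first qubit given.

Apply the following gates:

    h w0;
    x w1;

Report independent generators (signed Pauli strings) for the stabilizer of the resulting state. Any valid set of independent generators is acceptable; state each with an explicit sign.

One valid set of independent stabilizer generators is +XII, -IZI, +IIZ (any independent generating set of the same group is equally correct).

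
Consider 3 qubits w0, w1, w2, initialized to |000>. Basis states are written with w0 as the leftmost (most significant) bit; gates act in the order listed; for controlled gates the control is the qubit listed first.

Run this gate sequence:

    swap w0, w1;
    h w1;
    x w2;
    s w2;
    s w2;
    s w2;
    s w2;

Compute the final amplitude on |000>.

The final state's coefficient on |000> equals 0. Key observation: gates 4-7 undo each other exactly, leaving only the rest of the circuit to track.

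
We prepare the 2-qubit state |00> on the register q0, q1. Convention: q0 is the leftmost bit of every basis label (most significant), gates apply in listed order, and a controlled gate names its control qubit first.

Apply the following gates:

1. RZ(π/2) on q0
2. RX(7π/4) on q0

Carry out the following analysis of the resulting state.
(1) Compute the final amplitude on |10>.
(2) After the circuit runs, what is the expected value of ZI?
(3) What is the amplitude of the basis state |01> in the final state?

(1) |10> carries amplitude -sqrt(2 - sqrt(2))*exp(I*pi/4)/2 in the final state.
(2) In the final state, ZI has expectation sqrt(2)/2.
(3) |01> carries amplitude 0 in the final state.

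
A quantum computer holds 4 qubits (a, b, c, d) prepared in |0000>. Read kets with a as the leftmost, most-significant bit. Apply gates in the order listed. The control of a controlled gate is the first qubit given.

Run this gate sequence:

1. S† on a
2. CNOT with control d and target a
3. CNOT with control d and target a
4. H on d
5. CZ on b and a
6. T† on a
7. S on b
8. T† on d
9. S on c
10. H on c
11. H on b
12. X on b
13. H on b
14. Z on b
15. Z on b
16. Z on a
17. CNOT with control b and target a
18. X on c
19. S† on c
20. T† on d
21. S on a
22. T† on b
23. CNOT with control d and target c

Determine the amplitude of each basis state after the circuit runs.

The final amplitudes are 1/2 on |0000>, -1/2 on |0001>, -I/2 on |0010>, -I/2 on |0011>, and 0 on every other basis state. Key observation: the block from step 11 through step 14 cancels to the identity and can be dropped.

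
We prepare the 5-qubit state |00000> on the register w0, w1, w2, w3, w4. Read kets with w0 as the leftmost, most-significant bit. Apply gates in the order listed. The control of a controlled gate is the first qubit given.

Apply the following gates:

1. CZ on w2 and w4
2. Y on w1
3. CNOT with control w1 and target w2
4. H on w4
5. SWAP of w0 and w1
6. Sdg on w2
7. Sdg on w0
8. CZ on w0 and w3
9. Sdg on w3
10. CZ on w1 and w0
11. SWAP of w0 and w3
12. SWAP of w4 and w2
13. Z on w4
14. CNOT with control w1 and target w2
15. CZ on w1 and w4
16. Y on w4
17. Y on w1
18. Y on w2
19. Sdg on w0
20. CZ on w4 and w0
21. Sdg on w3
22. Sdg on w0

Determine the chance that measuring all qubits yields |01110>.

The probability of measuring |01110> is 1/2.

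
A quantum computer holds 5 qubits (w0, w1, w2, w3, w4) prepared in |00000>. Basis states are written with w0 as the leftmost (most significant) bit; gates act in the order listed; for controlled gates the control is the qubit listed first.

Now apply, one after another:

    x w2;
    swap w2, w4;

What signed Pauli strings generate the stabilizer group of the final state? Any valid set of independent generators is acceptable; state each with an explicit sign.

One valid set of independent stabilizer generators is +ZIIII, +IZIII, +IIZII, +IIIZI, -IIIIZ (any independent generating set of the same group is equally correct).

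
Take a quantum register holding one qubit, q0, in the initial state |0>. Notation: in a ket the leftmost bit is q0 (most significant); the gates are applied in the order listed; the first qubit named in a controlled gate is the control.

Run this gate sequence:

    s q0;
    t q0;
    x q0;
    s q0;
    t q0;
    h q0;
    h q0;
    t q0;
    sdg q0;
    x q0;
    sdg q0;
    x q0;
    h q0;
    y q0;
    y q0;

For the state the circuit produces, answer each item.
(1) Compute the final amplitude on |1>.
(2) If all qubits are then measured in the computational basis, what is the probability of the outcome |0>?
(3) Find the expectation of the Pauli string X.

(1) |1> carries amplitude -sqrt(2)*I/2 in the final state.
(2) A full measurement returns |0> with probability 1/2.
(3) The expectation value of X is -1.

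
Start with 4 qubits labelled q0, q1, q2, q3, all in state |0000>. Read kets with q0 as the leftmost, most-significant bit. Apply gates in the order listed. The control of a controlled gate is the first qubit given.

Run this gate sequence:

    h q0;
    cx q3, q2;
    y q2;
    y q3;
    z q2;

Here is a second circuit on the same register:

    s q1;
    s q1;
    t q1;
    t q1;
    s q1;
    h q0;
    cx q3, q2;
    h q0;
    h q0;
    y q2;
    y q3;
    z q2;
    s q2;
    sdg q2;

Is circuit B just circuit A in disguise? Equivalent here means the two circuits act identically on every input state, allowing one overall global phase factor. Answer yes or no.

Yes — the two circuits implement the same unitary up to a global phase.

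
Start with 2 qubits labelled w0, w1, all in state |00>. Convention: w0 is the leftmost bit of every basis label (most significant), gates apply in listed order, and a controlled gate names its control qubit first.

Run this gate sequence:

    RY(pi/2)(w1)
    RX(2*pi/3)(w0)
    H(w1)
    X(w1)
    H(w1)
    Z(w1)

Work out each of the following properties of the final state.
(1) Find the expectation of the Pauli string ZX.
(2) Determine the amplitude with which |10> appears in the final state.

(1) The expectation value of ZX is -1/2. Key observation: gates 3-6 undo each other exactly, leaving only the rest of the circuit to track.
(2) The final state's coefficient on |10> equals -sqrt(6)*I/4.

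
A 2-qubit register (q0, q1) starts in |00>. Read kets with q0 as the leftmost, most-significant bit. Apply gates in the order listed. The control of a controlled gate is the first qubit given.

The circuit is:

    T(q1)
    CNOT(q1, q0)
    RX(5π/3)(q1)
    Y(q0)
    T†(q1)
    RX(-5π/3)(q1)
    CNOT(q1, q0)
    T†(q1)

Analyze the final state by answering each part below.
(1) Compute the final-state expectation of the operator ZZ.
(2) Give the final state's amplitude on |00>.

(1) The observable ZZ averages to -1.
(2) The final state's coefficient on |00> equals 0.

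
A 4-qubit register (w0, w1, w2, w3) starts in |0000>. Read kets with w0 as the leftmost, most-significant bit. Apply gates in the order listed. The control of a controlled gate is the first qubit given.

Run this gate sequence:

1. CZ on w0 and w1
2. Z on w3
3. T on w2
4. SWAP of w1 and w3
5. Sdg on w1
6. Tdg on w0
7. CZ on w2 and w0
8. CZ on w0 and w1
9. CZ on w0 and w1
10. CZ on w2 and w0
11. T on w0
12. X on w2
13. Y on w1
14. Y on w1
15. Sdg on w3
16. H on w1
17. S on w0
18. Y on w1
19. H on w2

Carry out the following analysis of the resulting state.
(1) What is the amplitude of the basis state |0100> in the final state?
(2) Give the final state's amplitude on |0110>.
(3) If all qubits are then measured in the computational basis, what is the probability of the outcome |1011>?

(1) The amplitude on |0100> is I/2. Key observation: steps 6-11 multiply out to the identity, so the circuit reduces to the remaining gates.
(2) The amplitude on |0110> is -I/2.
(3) A full measurement returns |1011> with probability 0.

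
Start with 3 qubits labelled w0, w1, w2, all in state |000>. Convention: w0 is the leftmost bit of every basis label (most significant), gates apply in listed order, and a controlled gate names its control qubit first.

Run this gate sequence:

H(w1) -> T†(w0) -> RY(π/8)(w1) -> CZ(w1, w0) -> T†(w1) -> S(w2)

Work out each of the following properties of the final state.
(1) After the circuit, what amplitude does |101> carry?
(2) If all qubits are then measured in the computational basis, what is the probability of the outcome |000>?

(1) The final state's coefficient on |101> equals 0.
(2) Outcome |000> occurs with probability 1/2 - sqrt(2 - sqrt(2))/4.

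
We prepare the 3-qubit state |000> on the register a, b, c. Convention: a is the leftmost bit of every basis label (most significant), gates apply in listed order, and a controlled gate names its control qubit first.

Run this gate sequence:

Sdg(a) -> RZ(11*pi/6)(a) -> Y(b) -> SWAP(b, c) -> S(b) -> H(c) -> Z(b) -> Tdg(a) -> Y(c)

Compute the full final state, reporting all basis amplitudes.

The final amplitudes are sqrt(2)*exp(I*pi/12)/2 on |000>, sqrt(2)*exp(I*pi/12)/2 on |001>, and 0 on every other basis state.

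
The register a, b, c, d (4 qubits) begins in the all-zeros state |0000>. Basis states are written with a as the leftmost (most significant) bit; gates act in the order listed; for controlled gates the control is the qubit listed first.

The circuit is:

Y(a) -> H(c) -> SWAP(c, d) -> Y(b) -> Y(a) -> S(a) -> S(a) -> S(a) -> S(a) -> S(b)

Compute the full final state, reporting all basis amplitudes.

The resulting statevector has amplitude -sqrt(2)/2 on |0100>, -sqrt(2)/2 on |0101>, and 0 on every other basis state. Key observation: the block from step 6 through step 9 cancels to the identity and can be dropped.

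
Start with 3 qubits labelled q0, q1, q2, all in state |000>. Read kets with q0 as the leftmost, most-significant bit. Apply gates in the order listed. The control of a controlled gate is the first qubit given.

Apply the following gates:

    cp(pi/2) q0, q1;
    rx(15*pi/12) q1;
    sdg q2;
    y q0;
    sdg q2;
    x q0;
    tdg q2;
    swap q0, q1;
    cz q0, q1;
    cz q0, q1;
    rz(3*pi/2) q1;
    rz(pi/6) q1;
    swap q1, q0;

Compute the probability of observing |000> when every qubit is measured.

The probability of measuring |000> is 1/2 - sqrt(2)/4. Key observation: steps 9-10 multiply out to the identity, so the circuit reduces to the remaining gates.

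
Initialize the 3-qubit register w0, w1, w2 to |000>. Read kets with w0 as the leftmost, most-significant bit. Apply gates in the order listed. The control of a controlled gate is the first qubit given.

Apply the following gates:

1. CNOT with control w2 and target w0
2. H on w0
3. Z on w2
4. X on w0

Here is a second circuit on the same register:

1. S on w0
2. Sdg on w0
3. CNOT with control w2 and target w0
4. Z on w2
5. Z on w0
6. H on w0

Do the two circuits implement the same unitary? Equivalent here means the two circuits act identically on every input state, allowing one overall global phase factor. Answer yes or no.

Yes: on every input state the two circuits agree up to one overall phase factor.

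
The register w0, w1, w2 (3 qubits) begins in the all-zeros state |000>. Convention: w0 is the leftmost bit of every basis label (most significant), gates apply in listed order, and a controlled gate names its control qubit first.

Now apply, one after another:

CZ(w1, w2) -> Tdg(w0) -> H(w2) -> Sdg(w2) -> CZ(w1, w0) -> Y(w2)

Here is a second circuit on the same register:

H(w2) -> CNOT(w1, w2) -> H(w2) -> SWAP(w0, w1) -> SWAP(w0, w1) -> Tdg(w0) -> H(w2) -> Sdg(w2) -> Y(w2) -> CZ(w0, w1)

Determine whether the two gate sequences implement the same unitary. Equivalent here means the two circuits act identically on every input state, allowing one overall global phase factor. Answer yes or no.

Yes, they are equivalent — the unitaries differ by at most a global phase.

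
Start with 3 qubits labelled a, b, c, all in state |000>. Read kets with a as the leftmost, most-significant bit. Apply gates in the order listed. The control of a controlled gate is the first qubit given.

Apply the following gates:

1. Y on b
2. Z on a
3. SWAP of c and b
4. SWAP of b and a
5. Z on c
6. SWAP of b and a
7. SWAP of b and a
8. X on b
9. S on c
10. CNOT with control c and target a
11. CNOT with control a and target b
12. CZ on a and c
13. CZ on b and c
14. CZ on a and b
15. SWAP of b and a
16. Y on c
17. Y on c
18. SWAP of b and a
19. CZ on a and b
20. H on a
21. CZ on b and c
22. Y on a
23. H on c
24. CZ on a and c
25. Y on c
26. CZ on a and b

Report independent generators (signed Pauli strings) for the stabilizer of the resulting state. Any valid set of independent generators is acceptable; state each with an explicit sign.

The stabilizer group can be generated by -XIZ, +ZIX, +IZI, among other valid generating sets. Key observation: steps 14-19 multiply out to the identity, so the circuit reduces to the remaining gates.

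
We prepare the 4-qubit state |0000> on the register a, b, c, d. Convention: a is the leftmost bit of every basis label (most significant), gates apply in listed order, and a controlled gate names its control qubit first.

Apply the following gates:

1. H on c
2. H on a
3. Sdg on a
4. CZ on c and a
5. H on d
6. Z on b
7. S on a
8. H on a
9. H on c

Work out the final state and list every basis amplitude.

The final amplitudes are sqrt(2)/4 on |0000>, sqrt(2)/4 on |0001>, sqrt(2)/4 on |0010>, sqrt(2)/4 on |0011>, 0 on |0100>, 0 on |0101>, 0 on |0110>, 0 on |0111>, sqrt(2)/4 on |1000>, sqrt(2)/4 on |1001>, -sqrt(2)/4 on |1010>, -sqrt(2)/4 on |1011>, 0 on |1100>, 0 on |1101>, 0 on |1110>, 0 on |1111>.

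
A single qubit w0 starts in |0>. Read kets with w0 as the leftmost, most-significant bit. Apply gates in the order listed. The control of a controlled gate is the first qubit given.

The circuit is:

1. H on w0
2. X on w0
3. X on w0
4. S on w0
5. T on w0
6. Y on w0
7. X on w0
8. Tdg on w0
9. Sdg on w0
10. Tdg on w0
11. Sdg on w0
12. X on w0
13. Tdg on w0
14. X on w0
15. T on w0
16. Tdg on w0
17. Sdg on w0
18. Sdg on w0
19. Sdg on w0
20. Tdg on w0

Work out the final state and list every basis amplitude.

The final amplitudes are sqrt(2)*exp(I*pi/4)/2 on |0>, -sqrt(2)/2 on |1>.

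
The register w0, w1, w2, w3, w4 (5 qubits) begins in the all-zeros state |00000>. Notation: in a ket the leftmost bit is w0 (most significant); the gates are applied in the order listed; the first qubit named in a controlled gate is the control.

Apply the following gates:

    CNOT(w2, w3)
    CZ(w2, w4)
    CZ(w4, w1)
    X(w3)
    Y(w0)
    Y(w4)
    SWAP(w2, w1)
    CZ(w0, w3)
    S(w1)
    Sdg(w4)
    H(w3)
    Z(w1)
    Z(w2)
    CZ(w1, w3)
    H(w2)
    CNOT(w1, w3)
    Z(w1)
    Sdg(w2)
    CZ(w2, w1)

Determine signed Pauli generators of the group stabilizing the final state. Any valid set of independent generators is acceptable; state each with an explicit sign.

The final state is stabilized by the group generated by -IIYII, -IIIXI, -ZIIII, +IZIII, -IIIIZ; other independent generating sets are equally valid.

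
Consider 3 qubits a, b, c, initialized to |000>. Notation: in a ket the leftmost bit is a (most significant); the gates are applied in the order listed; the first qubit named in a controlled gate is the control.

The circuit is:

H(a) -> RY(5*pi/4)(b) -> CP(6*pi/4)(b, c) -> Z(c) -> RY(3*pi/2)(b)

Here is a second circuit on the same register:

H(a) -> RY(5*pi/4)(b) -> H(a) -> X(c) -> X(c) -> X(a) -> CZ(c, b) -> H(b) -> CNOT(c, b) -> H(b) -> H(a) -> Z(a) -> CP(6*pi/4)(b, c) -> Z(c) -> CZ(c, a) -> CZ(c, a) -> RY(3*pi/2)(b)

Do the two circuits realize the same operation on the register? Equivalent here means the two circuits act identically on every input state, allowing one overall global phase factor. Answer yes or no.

Yes: on every input state the two circuits agree up to one overall phase factor.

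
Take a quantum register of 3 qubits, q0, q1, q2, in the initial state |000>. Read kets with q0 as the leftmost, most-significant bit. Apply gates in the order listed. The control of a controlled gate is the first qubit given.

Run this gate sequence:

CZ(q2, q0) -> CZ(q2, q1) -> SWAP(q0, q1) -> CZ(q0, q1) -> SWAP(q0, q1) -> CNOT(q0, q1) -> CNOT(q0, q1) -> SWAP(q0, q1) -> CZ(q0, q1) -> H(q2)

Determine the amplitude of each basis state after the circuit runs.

After the circuit, the state carries amplitude sqrt(2)/2 on |000>, sqrt(2)/2 on |001>, and 0 on every other basis state. Key observation: gates 4-9 undo each other exactly, leaving only the rest of the circuit to track.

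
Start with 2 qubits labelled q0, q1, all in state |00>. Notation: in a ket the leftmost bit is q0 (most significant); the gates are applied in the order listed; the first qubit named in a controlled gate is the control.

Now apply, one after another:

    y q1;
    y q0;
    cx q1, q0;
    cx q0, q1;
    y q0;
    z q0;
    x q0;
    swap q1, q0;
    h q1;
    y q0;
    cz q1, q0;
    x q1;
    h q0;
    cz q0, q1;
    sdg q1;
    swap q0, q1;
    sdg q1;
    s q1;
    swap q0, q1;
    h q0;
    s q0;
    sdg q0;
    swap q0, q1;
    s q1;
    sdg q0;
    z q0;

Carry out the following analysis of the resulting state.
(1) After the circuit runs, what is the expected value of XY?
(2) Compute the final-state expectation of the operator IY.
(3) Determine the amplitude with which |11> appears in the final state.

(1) The expectation value of XY is 1. Key observation: gates 16-19 undo each other exactly, leaving only the rest of the circuit to track.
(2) In the final state, IY has expectation 0.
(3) The amplitude on |11> is sqrt(2)*I/2.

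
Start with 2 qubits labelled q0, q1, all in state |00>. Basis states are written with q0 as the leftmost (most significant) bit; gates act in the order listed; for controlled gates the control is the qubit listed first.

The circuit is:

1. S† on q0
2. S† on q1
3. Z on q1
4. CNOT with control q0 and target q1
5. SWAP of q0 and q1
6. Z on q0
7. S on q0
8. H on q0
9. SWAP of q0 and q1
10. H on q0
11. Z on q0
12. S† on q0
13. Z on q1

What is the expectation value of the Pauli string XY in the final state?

In the final state, XY has expectation 0.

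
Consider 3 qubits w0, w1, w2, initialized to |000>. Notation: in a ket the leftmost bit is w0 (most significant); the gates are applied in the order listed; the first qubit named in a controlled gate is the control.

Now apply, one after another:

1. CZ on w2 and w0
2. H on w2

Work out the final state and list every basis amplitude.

After the circuit, the state carries amplitude sqrt(2)/2 on |000>, sqrt(2)/2 on |001>, and 0 on every other basis state.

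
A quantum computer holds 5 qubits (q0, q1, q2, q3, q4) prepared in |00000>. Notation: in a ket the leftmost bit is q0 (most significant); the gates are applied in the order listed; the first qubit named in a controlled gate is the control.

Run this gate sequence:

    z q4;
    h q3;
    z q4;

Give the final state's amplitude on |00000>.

|00000> carries amplitude sqrt(2)/2 in the final state.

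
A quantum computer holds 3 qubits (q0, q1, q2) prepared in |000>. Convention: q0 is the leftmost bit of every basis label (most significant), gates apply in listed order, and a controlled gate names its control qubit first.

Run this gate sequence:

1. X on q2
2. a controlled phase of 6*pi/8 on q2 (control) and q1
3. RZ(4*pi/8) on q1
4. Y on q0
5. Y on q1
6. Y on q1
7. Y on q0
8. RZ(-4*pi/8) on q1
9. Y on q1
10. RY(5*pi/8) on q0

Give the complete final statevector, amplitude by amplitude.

The final amplitudes are I*cos(5*pi/16) on |011>, I*sin(5*pi/16) on |111>, and 0 on every other basis state. Key observation: gates 3-8 undo each other exactly, leaving only the rest of the circuit to track.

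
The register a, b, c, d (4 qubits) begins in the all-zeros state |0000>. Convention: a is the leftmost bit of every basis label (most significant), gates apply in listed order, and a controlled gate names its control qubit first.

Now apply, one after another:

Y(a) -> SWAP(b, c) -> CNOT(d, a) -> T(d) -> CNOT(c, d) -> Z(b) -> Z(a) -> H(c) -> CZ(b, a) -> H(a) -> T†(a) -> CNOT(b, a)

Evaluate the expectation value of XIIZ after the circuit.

In the final state, XIIZ has expectation -sqrt(2)/2.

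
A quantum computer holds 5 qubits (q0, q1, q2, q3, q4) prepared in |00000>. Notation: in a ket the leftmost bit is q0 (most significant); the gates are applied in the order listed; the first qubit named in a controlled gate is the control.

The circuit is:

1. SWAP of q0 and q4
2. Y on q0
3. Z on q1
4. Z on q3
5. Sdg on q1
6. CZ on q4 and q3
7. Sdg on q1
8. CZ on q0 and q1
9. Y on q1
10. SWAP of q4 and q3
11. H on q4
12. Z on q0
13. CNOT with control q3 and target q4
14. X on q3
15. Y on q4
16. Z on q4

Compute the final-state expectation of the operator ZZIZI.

The observable ZZIZI averages to -1.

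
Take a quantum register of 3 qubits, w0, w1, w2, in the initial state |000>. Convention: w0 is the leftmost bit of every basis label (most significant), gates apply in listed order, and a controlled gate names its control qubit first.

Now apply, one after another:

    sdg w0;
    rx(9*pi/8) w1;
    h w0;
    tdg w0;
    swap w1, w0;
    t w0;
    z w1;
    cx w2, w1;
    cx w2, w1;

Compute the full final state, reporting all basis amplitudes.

The final amplitudes are -sqrt(2)*sin(pi/16)/2 on |000>, 0 on |001>, -sqrt(2)*exp(3*I*pi/4)*sin(pi/16)/2 on |010>, 0 on |011>, -sqrt(2)*exp(3*I*pi/4)*cos(pi/16)/2 on |100>, 0 on |101>, sqrt(2)*I*cos(pi/16)/2 on |110>, 0 on |111>. Key observation: the block from step 8 through step 9 cancels to the identity and can be dropped.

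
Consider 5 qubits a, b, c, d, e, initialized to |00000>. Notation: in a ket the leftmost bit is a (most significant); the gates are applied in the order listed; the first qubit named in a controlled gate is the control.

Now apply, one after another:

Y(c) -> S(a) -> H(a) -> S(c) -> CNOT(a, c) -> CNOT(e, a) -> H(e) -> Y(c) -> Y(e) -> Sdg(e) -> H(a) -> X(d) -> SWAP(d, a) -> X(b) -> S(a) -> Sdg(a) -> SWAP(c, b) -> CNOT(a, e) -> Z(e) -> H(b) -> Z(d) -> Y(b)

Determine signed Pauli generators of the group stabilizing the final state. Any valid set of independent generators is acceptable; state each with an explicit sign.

One valid set of independent stabilizer generators is +IXIXI, +IIIIY, -ZIIII, +IZIZI, -IIZII (any independent generating set of the same group is equally correct).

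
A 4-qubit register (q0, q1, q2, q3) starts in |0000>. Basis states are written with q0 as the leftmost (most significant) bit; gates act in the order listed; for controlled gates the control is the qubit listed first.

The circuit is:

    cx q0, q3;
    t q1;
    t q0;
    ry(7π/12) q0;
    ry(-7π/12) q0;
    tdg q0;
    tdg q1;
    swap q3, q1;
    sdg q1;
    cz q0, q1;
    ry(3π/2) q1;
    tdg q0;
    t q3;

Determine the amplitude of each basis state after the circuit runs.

The resulting statevector has amplitude -sqrt(2)/2 on |0000>, sqrt(2)/2 on |0100>, and 0 on every other basis state. Key observation: steps 2-7 multiply out to the identity, so the circuit reduces to the remaining gates.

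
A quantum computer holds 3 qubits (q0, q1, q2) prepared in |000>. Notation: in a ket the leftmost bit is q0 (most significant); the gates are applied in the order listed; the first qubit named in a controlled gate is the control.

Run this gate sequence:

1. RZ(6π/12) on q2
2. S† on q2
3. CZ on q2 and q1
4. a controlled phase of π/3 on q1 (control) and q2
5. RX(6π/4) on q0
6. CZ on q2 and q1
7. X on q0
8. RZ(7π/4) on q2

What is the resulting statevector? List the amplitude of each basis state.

After the circuit, the state carries amplitude sqrt(2)*exp(3*I*pi/8)/2 on |000>, -sqrt(2)*exp(7*I*pi/8)/2 on |100>, and 0 on every other basis state.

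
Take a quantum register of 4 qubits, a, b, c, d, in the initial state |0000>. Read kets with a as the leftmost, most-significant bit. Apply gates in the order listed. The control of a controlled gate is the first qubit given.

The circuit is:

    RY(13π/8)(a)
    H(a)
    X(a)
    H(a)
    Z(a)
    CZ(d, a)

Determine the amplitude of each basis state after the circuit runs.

The resulting statevector has amplitude -cos(3*pi/16) on |0000>, sin(3*pi/16) on |1000>, and 0 on every other basis state. Key observation: steps 2-5 multiply out to the identity, so the circuit reduces to the remaining gates.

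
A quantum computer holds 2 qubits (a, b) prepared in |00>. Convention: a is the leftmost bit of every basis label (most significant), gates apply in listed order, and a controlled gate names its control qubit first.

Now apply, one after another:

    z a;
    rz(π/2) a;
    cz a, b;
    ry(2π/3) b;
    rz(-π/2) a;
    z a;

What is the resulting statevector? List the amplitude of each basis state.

The resulting statevector has amplitude 1/2 on |00>, sqrt(3)/2 on |01>, 0 on |10>, 0 on |11>.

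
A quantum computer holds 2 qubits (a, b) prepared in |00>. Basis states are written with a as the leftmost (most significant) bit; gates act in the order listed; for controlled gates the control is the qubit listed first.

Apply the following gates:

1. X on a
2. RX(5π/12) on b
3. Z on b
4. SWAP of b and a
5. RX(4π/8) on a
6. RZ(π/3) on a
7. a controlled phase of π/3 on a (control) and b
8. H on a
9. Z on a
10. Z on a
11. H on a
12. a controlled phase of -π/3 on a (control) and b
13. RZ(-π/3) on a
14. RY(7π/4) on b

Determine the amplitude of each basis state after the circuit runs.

After the circuit, the state carries amplitude -sqrt(6)/8 - 1/4 + sqrt(2)/8 on |00>, -sqrt(3)/4 - sqrt(6)/8 - sqrt(2)/8 on |01>, I*(-2*sqrt(3) + sqrt(2) + sqrt(6))/8 on |10>, I*(-sqrt(6) + sqrt(2) + 2)/8 on |11>. Key observation: gates 6-13 undo each other exactly, leaving only the rest of the circuit to track.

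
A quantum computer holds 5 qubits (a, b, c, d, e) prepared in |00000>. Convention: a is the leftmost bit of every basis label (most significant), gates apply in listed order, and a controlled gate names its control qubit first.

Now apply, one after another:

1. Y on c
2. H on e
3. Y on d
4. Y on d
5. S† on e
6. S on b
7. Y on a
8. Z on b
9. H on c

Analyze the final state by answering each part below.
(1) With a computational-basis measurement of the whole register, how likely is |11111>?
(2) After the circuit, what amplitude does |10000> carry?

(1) A full measurement returns |11111> with probability 0.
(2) The final state's coefficient on |10000> equals -1/2.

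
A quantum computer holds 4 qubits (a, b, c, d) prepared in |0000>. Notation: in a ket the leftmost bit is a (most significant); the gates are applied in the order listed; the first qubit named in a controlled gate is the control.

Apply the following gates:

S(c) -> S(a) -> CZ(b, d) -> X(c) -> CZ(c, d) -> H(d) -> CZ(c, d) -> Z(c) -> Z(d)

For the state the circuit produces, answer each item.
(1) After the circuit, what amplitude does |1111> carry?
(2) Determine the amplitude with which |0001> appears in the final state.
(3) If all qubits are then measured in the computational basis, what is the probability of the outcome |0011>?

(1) The final state's coefficient on |1111> equals 0.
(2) |0001> carries amplitude 0 in the final state.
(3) A full measurement returns |0011> with probability 1/2.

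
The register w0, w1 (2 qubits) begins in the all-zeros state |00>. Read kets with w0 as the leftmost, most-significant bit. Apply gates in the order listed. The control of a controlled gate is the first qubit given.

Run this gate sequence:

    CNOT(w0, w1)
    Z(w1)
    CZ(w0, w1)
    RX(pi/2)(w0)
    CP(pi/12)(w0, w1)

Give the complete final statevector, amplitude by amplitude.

After the circuit, the state carries amplitude sqrt(2)/2 on |00>, 0 on |01>, -sqrt(2)*I/2 on |10>, 0 on |11>.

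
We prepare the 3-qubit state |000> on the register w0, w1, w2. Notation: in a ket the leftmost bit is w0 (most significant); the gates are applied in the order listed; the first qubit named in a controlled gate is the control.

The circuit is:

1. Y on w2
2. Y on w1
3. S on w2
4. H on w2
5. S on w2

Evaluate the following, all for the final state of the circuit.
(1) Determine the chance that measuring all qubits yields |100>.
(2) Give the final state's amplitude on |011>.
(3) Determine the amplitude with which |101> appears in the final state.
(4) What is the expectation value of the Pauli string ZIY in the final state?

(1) A full measurement returns |100> with probability 0.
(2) The amplitude on |011> is -sqrt(2)/2.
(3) |101> carries amplitude 0 in the final state.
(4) In the final state, ZIY has expectation -1.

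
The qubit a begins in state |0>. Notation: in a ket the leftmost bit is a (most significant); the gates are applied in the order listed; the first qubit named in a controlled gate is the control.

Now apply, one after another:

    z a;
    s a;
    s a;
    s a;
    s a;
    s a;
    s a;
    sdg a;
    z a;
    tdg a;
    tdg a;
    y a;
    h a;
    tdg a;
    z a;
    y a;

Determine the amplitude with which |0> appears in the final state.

The amplitude on |0> is -sqrt(2)*exp(3*I*pi/4)/2.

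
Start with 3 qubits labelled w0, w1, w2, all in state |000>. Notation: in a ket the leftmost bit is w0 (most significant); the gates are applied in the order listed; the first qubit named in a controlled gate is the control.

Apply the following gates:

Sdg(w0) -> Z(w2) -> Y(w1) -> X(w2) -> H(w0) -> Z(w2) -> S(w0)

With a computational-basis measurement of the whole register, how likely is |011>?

Outcome |011> occurs with probability 1/2.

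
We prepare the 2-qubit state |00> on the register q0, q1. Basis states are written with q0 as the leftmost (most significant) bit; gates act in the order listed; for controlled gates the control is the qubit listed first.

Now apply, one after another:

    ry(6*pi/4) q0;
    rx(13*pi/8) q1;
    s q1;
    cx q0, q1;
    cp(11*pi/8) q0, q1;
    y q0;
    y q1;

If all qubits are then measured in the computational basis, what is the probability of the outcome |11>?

Outcome |11> occurs with probability sqrt(2 - sqrt(2))/8 + 1/4.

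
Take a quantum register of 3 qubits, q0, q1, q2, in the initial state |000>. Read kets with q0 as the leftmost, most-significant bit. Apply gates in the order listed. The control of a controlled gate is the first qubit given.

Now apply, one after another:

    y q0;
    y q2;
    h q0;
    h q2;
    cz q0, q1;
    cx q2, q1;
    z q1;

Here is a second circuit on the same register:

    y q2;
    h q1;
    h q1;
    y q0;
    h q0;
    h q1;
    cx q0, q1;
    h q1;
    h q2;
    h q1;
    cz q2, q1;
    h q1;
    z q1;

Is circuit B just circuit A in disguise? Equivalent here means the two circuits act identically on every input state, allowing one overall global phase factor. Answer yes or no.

Yes — the two circuits implement the same unitary up to a global phase.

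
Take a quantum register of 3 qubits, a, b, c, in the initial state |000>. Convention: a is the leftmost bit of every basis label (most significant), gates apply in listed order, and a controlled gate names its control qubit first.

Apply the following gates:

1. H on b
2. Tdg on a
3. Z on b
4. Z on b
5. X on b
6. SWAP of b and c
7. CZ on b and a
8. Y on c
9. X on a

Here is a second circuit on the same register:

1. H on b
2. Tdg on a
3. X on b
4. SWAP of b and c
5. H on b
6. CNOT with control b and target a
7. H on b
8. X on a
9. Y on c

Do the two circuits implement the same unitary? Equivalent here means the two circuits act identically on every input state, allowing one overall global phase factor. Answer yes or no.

No — the two circuits implement different unitaries, even allowing a global phase.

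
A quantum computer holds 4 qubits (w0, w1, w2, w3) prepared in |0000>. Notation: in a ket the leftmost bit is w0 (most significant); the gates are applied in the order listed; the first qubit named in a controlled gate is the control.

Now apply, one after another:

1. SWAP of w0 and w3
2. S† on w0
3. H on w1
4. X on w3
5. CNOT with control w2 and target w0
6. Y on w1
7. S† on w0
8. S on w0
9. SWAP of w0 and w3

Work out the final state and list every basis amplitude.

The final amplitudes are -sqrt(2)*I/2 on |1000>, sqrt(2)*I/2 on |1100>, and 0 on every other basis state.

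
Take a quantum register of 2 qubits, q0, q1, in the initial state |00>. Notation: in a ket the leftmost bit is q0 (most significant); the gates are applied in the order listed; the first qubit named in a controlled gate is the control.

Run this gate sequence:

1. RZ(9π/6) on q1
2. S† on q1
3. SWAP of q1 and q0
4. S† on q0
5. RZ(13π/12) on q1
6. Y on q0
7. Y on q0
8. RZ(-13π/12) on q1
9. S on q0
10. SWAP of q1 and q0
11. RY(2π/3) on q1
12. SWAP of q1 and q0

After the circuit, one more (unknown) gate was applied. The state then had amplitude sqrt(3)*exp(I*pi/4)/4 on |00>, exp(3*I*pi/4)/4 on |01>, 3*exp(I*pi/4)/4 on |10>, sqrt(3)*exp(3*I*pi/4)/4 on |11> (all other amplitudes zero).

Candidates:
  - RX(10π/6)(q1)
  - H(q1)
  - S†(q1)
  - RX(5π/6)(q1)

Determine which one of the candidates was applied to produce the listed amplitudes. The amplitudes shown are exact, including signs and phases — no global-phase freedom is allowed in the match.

The unique candidate consistent with the amplitudes is RX(10π/6)(q1). Key observation: gates 3-10 undo each other exactly, leaving only the rest of the circuit to track.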